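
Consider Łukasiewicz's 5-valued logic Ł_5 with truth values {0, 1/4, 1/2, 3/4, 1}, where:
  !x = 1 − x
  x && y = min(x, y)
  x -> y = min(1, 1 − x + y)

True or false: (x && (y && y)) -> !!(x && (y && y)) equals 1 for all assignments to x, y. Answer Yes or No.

At x = 0, y = 3/4, for instance:
y && y = 3/4 && 3/4 = 3/4
x && (y && y) = 0 && 3/4 = 0
!(x && (y && y)) = !0 = 1
!!(x && (y && y)) = !1 = 0
(x && (y && y)) -> !!(x && (y && y)) = 0 -> 0 = 1
and checking the remaining 24 assignments likewise gives ≥ 1 in every case.

Yes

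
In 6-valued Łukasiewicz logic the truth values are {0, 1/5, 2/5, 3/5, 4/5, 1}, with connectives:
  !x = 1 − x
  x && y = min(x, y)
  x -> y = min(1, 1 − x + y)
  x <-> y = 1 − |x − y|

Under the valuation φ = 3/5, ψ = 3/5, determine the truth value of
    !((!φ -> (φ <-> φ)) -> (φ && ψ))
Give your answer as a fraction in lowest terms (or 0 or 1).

!φ = !3/5 = 2/5
φ <-> φ = 3/5 <-> 3/5 = 1
!φ -> (φ <-> φ) = 2/5 -> 1 = 1
φ && ψ = 3/5 && 3/5 = 3/5
(!φ -> (φ <-> φ)) -> (φ && ψ) = 1 -> 3/5 = 3/5
!((!φ -> (φ <-> φ)) -> (φ && ψ)) = !3/5 = 2/5

2/5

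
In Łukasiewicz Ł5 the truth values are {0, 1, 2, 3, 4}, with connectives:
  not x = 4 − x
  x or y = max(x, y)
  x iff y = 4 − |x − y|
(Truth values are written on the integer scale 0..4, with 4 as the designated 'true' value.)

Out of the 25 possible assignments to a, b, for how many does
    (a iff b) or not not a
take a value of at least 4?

9

value 4: 9 assignments (counts)
value 3: 9 assignments
value 2: 4 assignments
value 1: 2 assignments
value 0: 1 assignment
So 9 of the 25 assignments meet the threshold.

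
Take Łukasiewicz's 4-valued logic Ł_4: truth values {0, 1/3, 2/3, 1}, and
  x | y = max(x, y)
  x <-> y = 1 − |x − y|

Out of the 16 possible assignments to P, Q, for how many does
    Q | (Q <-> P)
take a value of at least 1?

7

P = 0, Q = 0 ↦ 1  ≥
P = 0, Q = 1/3 ↦ 2/3  <
P = 0, Q = 2/3 ↦ 2/3  <
P = 0, Q = 1 ↦ 1  ≥
P = 1/3, Q = 0 ↦ 2/3  <
P = 1/3, Q = 1/3 ↦ 1  ≥
P = 1/3, Q = 2/3 ↦ 2/3  <
P = 1/3, Q = 1 ↦ 1  ≥
P = 2/3, Q = 0 ↦ 1/3  <
P = 2/3, Q = 1/3 ↦ 2/3  <
P = 2/3, Q = 2/3 ↦ 1  ≥
P = 2/3, Q = 1 ↦ 1  ≥
P = 1, Q = 0 ↦ 0  <
P = 1, Q = 1/3 ↦ 1/3  <
P = 1, Q = 2/3 ↦ 2/3  <
P = 1, Q = 1 ↦ 1  ≥
So 7 of the 16 assignments meet the threshold.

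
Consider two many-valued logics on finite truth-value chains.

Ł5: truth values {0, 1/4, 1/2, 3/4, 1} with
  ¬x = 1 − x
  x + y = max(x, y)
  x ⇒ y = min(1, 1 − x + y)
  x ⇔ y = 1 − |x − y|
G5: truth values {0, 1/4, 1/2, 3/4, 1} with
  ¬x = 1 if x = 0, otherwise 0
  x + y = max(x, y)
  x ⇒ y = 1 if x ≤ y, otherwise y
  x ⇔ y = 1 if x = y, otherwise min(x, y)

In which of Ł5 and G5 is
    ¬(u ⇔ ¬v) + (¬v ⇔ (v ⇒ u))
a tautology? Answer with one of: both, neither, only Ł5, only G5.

only G5

In Ł5: at u = 1/4, v = 1/4 the value is 3/4 — not a tautology.
In G5: every assignment gives 1 — tautology.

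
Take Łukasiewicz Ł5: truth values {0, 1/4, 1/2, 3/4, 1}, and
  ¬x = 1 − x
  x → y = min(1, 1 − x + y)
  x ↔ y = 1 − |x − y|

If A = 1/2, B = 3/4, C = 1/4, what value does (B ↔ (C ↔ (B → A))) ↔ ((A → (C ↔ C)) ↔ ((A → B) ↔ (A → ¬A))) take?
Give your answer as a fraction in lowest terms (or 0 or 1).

3/4

B → A = 3/4 → 1/2 = 3/4
C ↔ (B → A) = 1/4 ↔ 3/4 = 1/2
B ↔ (C ↔ (B → A)) = 3/4 ↔ 1/2 = 3/4
C ↔ C = 1/4 ↔ 1/4 = 1
A → (C ↔ C) = 1/2 → 1 = 1
A → B = 1/2 → 3/4 = 1
¬A = ¬1/2 = 1/2
A → ¬A = 1/2 → 1/2 = 1
(A → B) ↔ (A → ¬A) = 1 ↔ 1 = 1
(A → (C ↔ C)) ↔ ((A → B) ↔ (A → ¬A)) = 1 ↔ 1 = 1
(B ↔ (C ↔ (B → A))) ↔ ((A → (C ↔ C)) ↔ ((A → B) ↔ (A → ¬A))) = 3/4 ↔ 1 = 3/4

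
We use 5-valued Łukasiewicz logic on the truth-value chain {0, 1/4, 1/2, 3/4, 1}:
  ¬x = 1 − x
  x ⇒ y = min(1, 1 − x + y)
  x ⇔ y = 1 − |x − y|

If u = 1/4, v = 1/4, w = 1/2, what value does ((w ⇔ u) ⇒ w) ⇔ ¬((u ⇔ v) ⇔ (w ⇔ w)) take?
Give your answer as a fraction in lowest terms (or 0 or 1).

1/4

w ⇔ u = 1/2 ⇔ 1/4 = 3/4
(w ⇔ u) ⇒ w = 3/4 ⇒ 1/2 = 3/4
u ⇔ v = 1/4 ⇔ 1/4 = 1
w ⇔ w = 1/2 ⇔ 1/2 = 1
(u ⇔ v) ⇔ (w ⇔ w) = 1 ⇔ 1 = 1
¬((u ⇔ v) ⇔ (w ⇔ w)) = ¬1 = 0
((w ⇔ u) ⇒ w) ⇔ ¬((u ⇔ v) ⇔ (w ⇔ w)) = 3/4 ⇔ 0 = 1/4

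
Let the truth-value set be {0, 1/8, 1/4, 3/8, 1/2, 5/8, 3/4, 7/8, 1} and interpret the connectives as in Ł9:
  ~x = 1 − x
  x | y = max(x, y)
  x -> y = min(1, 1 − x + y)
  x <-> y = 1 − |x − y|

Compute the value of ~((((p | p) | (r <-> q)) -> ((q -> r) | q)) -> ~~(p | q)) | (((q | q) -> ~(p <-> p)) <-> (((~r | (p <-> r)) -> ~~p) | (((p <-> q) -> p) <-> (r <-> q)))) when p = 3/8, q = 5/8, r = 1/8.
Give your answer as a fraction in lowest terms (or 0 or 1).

1/2

p | p = 3/8 | 3/8 = 3/8
r <-> q = 1/8 <-> 5/8 = 1/2
(p | p) | (r <-> q) = 3/8 | 1/2 = 1/2
q -> r = 5/8 -> 1/8 = 1/2
(q -> r) | q = 1/2 | 5/8 = 5/8
((p | p) | (r <-> q)) -> ((q -> r) | q) = 1/2 -> 5/8 = 1
p | q = 3/8 | 5/8 = 5/8
~(p | q) = ~5/8 = 3/8
~~(p | q) = ~3/8 = 5/8
(((p | p) | (r <-> q)) -> ((q -> r) | q)) -> ~~(p | q) = 1 -> 5/8 = 5/8
~((((p | p) | (r <-> q)) -> ((q -> r) | q)) -> ~~(p | q)) = ~5/8 = 3/8
q | q = 5/8 | 5/8 = 5/8
p <-> p = 3/8 <-> 3/8 = 1
~(p <-> p) = ~1 = 0
(q | q) -> ~(p <-> p) = 5/8 -> 0 = 3/8
~r = ~1/8 = 7/8
p <-> r = 3/8 <-> 1/8 = 3/4
~r | (p <-> r) = 7/8 | 3/4 = 7/8
~p = ~3/8 = 5/8
~~p = ~5/8 = 3/8
(~r | (p <-> r)) -> ~~p = 7/8 -> 3/8 = 1/2
p <-> q = 3/8 <-> 5/8 = 3/4
(p <-> q) -> p = 3/4 -> 3/8 = 5/8
r <-> q = 1/8 <-> 5/8 = 1/2
((p <-> q) -> p) <-> (r <-> q) = 5/8 <-> 1/2 = 7/8
((~r | (p <-> r)) -> ~~p) | (((p <-> q) -> p) <-> (r <-> q)) = 1/2 | 7/8 = 7/8
((q | q) -> ~(p <-> p)) <-> (((~r | (p <-> r)) -> ~~p) | (((p <-> q) -> p) <-> (r <-> q))) = 3/8 <-> 7/8 = 1/2
~((((p | p) | (r <-> q)) -> ((q -> r) | q)) -> ~~(p | q)) | (((q | q) -> ~(p <-> p)) <-> (((~r | (p <-> r)) -> ~~p) | (((p <-> q) -> p) <-> (r <-> q)))) = 3/8 | 1/2 = 1/2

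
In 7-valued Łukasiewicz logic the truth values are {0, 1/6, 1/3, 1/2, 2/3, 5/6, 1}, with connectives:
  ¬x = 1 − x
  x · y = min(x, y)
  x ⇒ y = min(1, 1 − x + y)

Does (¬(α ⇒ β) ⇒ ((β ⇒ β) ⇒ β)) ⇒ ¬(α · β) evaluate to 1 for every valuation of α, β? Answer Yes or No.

No

Counterexample: take α = 1/6, β = 1/6.
α ⇒ β = 1/6 ⇒ 1/6 = 1
¬(α ⇒ β) = ¬1 = 0
β ⇒ β = 1/6 ⇒ 1/6 = 1
(β ⇒ β) ⇒ β = 1 ⇒ 1/6 = 1/6
¬(α ⇒ β) ⇒ ((β ⇒ β) ⇒ β) = 0 ⇒ 1/6 = 1
α · β = 1/6 · 1/6 = 1/6
¬(α · β) = ¬1/6 = 5/6
(¬(α ⇒ β) ⇒ ((β ⇒ β) ⇒ β)) ⇒ ¬(α · β) = 1 ⇒ 5/6 = 5/6
This gives 5/6 ≠ 1.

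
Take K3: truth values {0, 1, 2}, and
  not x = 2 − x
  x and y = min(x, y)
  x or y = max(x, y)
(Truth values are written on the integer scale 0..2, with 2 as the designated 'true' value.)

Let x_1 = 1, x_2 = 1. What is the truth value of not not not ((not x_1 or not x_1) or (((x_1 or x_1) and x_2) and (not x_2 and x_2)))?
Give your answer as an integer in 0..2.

not x_1 = not 1 = 1
not x_1 = not 1 = 1
not x_1 or not x_1 = 1 or 1 = 1
x_1 or x_1 = 1 or 1 = 1
(x_1 or x_1) and x_2 = 1 and 1 = 1
not x_2 = not 1 = 1
not x_2 and x_2 = 1 and 1 = 1
((x_1 or x_1) and x_2) and (not x_2 and x_2) = 1 and 1 = 1
(not x_1 or not x_1) or (((x_1 or x_1) and x_2) and (not x_2 and x_2)) = 1 or 1 = 1
not ((not x_1 or not x_1) or (((x_1 or x_1) and x_2) and (not x_2 and x_2))) = not 1 = 1
not not ((not x_1 or not x_1) or (((x_1 or x_1) and x_2) and (not x_2 and x_2))) = not 1 = 1
not not not ((not x_1 or not x_1) or (((x_1 or x_1) and x_2) and (not x_2 and x_2))) = not 1 = 1

1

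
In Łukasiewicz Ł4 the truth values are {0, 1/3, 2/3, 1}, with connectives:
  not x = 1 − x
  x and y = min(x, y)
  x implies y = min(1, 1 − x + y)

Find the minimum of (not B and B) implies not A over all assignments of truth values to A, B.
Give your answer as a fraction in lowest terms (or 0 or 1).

Take A = 1, B = 1/3:
not B = not 1/3 = 2/3
not B and B = 2/3 and 1/3 = 1/3
not A = not 1 = 0
(not B and B) implies not A = 1/3 implies 0 = 2/3
No assignment yields a value below 2/3, so this is the minimum.

2/3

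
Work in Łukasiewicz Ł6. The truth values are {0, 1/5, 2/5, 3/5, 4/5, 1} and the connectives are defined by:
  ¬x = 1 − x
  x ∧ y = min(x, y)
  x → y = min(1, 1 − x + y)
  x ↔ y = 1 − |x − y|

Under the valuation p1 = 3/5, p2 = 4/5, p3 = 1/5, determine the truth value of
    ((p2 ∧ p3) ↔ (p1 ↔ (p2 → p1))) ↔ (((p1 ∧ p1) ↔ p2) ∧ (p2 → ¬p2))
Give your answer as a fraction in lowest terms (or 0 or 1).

p2 ∧ p3 = 4/5 ∧ 1/5 = 1/5
p2 → p1 = 4/5 → 3/5 = 4/5
p1 ↔ (p2 → p1) = 3/5 ↔ 4/5 = 4/5
(p2 ∧ p3) ↔ (p1 ↔ (p2 → p1)) = 1/5 ↔ 4/5 = 2/5
p1 ∧ p1 = 3/5 ∧ 3/5 = 3/5
(p1 ∧ p1) ↔ p2 = 3/5 ↔ 4/5 = 4/5
¬p2 = ¬4/5 = 1/5
p2 → ¬p2 = 4/5 → 1/5 = 2/5
((p1 ∧ p1) ↔ p2) ∧ (p2 → ¬p2) = 4/5 ∧ 2/5 = 2/5
((p2 ∧ p3) ↔ (p1 ↔ (p2 → p1))) ↔ (((p1 ∧ p1) ↔ p2) ∧ (p2 → ¬p2)) = 2/5 ↔ 2/5 = 1

1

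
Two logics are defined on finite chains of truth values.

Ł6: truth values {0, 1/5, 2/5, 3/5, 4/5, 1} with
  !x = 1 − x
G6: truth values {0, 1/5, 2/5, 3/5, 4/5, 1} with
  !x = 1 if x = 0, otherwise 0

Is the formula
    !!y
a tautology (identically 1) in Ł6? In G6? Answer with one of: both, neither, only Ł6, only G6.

In Ł6: at y = 0 the value is 0 — not a tautology.
In G6: at y = 0 the value is 0 — not a tautology.

neither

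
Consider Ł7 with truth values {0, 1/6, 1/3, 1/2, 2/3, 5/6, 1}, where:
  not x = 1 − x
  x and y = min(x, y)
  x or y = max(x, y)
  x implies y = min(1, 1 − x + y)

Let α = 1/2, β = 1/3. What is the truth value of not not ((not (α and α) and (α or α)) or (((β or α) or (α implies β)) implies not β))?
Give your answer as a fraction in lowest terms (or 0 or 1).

α and α = 1/2 and 1/2 = 1/2
not (α and α) = not 1/2 = 1/2
α or α = 1/2 or 1/2 = 1/2
not (α and α) and (α or α) = 1/2 and 1/2 = 1/2
β or α = 1/3 or 1/2 = 1/2
α implies β = 1/2 implies 1/3 = 5/6
(β or α) or (α implies β) = 1/2 or 5/6 = 5/6
not β = not 1/3 = 2/3
((β or α) or (α implies β)) implies not β = 5/6 implies 2/3 = 5/6
(not (α and α) and (α or α)) or (((β or α) or (α implies β)) implies not β) = 1/2 or 5/6 = 5/6
not ((not (α and α) and (α or α)) or (((β or α) or (α implies β)) implies not β)) = not 5/6 = 1/6
not not ((not (α and α) and (α or α)) or (((β or α) or (α implies β)) implies not β)) = not 1/6 = 5/6

5/6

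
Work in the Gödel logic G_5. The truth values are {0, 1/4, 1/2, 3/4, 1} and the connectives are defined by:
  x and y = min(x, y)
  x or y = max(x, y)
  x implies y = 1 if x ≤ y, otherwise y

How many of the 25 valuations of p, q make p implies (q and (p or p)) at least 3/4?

value 1: 15 assignments (counts)
value 3/4: 1 assignment (counts)
value 1/2: 2 assignments
value 1/4: 3 assignments
value 0: 4 assignments
So 16 of the 25 assignments meet the threshold.

16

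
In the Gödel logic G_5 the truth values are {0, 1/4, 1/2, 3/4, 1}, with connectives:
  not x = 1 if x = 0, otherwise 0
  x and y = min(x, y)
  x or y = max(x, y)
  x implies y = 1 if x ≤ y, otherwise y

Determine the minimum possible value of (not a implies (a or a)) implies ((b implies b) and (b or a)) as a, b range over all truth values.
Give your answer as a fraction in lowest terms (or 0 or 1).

1/4

Take a = 1/4, b = 0:
not a = not 1/4 = 0
a or a = 1/4 or 1/4 = 1/4
not a implies (a or a) = 0 implies 1/4 = 1
b implies b = 0 implies 0 = 1
b or a = 0 or 1/4 = 1/4
(b implies b) and (b or a) = 1 and 1/4 = 1/4
(not a implies (a or a)) implies ((b implies b) and (b or a)) = 1 implies 1/4 = 1/4
No assignment yields a value below 1/4, so this is the minimum.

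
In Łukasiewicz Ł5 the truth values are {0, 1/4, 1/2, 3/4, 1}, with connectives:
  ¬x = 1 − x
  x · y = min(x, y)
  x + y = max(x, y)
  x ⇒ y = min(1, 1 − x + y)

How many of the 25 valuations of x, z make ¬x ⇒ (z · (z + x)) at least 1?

15

value 1: 15 assignments (counts)
value 3/4: 4 assignments
value 1/2: 3 assignments
value 1/4: 2 assignments
value 0: 1 assignment
So 15 of the 25 assignments meet the threshold.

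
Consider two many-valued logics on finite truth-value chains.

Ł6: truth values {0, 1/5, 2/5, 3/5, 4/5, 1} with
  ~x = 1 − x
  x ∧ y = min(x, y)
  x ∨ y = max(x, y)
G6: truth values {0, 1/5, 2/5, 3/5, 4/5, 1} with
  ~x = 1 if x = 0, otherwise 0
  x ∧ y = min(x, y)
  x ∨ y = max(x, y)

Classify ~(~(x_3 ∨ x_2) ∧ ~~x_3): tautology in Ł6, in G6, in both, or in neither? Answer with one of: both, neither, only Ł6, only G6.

In Ł6: at x_2 = 0, x_3 = 1/5 the value is 4/5 — not a tautology.
In G6: every assignment gives 1 — tautology.

only G6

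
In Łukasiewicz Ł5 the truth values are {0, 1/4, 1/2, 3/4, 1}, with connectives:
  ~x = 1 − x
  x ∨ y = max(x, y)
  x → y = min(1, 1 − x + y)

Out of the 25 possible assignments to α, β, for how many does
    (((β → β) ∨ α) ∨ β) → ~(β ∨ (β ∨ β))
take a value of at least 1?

5

value 1: 5 assignments (counts)
value 3/4: 5 assignments
value 1/2: 5 assignments
value 1/4: 5 assignments
value 0: 5 assignments
So 5 of the 25 assignments meet the threshold.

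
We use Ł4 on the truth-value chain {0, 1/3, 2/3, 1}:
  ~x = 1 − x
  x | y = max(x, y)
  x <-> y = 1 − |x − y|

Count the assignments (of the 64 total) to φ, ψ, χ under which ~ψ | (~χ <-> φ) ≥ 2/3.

52

value 1: 28 assignments (counts)
value 2/3: 24 assignments (counts)
value 1/3: 10 assignments
value 0: 2 assignments
So 52 of the 64 assignments meet the threshold.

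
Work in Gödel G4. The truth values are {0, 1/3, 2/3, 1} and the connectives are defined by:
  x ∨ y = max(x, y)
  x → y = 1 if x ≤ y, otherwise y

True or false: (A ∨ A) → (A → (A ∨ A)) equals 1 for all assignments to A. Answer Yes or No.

Yes

A = 0 ↦ 1
A = 1/3 ↦ 1
A = 2/3 ↦ 1
A = 1 ↦ 1
Every assignment gives a value ≥ 1.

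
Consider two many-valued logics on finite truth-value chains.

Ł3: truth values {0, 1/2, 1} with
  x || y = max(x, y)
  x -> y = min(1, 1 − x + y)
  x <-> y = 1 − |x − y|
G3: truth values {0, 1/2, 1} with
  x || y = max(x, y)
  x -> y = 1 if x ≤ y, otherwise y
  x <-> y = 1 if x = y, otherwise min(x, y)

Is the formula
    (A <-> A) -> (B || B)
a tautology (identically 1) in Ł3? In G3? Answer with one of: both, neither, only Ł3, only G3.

In Ł3: at A = 0, B = 0 the value is 0 — not a tautology.
In G3: at A = 0, B = 0 the value is 0 — not a tautology.

neither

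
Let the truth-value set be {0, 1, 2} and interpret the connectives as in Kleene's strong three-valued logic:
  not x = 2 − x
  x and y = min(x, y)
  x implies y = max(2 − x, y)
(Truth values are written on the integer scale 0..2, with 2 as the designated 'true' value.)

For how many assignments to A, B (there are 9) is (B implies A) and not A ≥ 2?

1

A = 0, B = 0 ↦ 2  ≥
A = 0, B = 1 ↦ 1  <
A = 0, B = 2 ↦ 0  <
A = 1, B = 0 ↦ 1  <
A = 1, B = 1 ↦ 1  <
A = 1, B = 2 ↦ 1  <
A = 2, B = 0 ↦ 0  <
A = 2, B = 1 ↦ 0  <
A = 2, B = 2 ↦ 0  <
So 1 of the 9 assignments meets the threshold.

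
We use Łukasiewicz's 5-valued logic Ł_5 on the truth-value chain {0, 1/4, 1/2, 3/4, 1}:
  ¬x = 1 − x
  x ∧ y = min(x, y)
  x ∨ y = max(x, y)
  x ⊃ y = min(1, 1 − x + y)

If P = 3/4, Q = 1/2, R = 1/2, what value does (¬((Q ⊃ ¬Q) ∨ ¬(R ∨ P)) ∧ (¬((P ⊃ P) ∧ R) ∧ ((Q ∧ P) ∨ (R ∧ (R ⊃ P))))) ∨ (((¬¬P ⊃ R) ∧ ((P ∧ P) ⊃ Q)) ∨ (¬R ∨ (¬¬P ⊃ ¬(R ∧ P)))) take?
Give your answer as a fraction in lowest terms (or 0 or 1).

¬Q = ¬1/2 = 1/2
Q ⊃ ¬Q = 1/2 ⊃ 1/2 = 1
R ∨ P = 1/2 ∨ 3/4 = 3/4
¬(R ∨ P) = ¬3/4 = 1/4
(Q ⊃ ¬Q) ∨ ¬(R ∨ P) = 1 ∨ 1/4 = 1
¬((Q ⊃ ¬Q) ∨ ¬(R ∨ P)) = ¬1 = 0
P ⊃ P = 3/4 ⊃ 3/4 = 1
(P ⊃ P) ∧ R = 1 ∧ 1/2 = 1/2
¬((P ⊃ P) ∧ R) = ¬1/2 = 1/2
Q ∧ P = 1/2 ∧ 3/4 = 1/2
R ⊃ P = 1/2 ⊃ 3/4 = 1
R ∧ (R ⊃ P) = 1/2 ∧ 1 = 1/2
(Q ∧ P) ∨ (R ∧ (R ⊃ P)) = 1/2 ∨ 1/2 = 1/2
¬((P ⊃ P) ∧ R) ∧ ((Q ∧ P) ∨ (R ∧ (R ⊃ P))) = 1/2 ∧ 1/2 = 1/2
¬((Q ⊃ ¬Q) ∨ ¬(R ∨ P)) ∧ (¬((P ⊃ P) ∧ R) ∧ ((Q ∧ P) ∨ (R ∧ (R ⊃ P)))) = 0 ∧ 1/2 = 0
¬P = ¬3/4 = 1/4
¬¬P = ¬1/4 = 3/4
¬¬P ⊃ R = 3/4 ⊃ 1/2 = 3/4
P ∧ P = 3/4 ∧ 3/4 = 3/4
(P ∧ P) ⊃ Q = 3/4 ⊃ 1/2 = 3/4
(¬¬P ⊃ R) ∧ ((P ∧ P) ⊃ Q) = 3/4 ∧ 3/4 = 3/4
¬R = ¬1/2 = 1/2
¬P = ¬3/4 = 1/4
¬¬P = ¬1/4 = 3/4
R ∧ P = 1/2 ∧ 3/4 = 1/2
¬(R ∧ P) = ¬1/2 = 1/2
¬¬P ⊃ ¬(R ∧ P) = 3/4 ⊃ 1/2 = 3/4
¬R ∨ (¬¬P ⊃ ¬(R ∧ P)) = 1/2 ∨ 3/4 = 3/4
((¬¬P ⊃ R) ∧ ((P ∧ P) ⊃ Q)) ∨ (¬R ∨ (¬¬P ⊃ ¬(R ∧ P))) = 3/4 ∨ 3/4 = 3/4
(¬((Q ⊃ ¬Q) ∨ ¬(R ∨ P)) ∧ (¬((P ⊃ P) ∧ R) ∧ ((Q ∧ P) ∨ (R ∧ (R ⊃ P))))) ∨ (((¬¬P ⊃ R) ∧ ((P ∧ P) ⊃ Q)) ∨ (¬R ∨ (¬¬P ⊃ ¬(R ∧ P)))) = 0 ∨ 3/4 = 3/4

3/4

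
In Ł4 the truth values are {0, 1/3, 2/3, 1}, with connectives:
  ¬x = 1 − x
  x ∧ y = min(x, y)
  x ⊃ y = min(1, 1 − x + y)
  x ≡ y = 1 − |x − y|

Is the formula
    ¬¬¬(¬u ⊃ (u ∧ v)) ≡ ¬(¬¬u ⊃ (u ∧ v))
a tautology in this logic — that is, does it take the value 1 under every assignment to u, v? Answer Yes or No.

Counterexample: take u = 0, v = 0.
¬u = ¬0 = 1
u ∧ v = 0 ∧ 0 = 0
¬u ⊃ (u ∧ v) = 1 ⊃ 0 = 0
¬(¬u ⊃ (u ∧ v)) = ¬0 = 1
¬¬(¬u ⊃ (u ∧ v)) = ¬1 = 0
¬¬¬(¬u ⊃ (u ∧ v)) = ¬0 = 1
¬u = ¬0 = 1
¬¬u = ¬1 = 0
u ∧ v = 0 ∧ 0 = 0
¬¬u ⊃ (u ∧ v) = 0 ⊃ 0 = 1
¬(¬¬u ⊃ (u ∧ v)) = ¬1 = 0
¬¬¬(¬u ⊃ (u ∧ v)) ≡ ¬(¬¬u ⊃ (u ∧ v)) = 1 ≡ 0 = 0
This gives 0 ≠ 1.

No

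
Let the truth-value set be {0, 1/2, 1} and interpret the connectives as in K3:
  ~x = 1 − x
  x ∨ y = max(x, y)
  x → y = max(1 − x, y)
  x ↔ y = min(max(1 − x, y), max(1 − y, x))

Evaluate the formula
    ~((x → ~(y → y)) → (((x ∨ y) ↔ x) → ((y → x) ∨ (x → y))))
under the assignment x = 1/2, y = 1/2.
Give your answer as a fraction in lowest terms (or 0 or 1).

y → y = 1/2 → 1/2 = 1/2
~(y → y) = ~1/2 = 1/2
x → ~(y → y) = 1/2 → 1/2 = 1/2
x ∨ y = 1/2 ∨ 1/2 = 1/2
(x ∨ y) ↔ x = 1/2 ↔ 1/2 = 1/2
y → x = 1/2 → 1/2 = 1/2
x → y = 1/2 → 1/2 = 1/2
(y → x) ∨ (x → y) = 1/2 ∨ 1/2 = 1/2
((x ∨ y) ↔ x) → ((y → x) ∨ (x → y)) = 1/2 → 1/2 = 1/2
(x → ~(y → y)) → (((x ∨ y) ↔ x) → ((y → x) ∨ (x → y))) = 1/2 → 1/2 = 1/2
~((x → ~(y → y)) → (((x ∨ y) ↔ x) → ((y → x) ∨ (x → y)))) = ~1/2 = 1/2

1/2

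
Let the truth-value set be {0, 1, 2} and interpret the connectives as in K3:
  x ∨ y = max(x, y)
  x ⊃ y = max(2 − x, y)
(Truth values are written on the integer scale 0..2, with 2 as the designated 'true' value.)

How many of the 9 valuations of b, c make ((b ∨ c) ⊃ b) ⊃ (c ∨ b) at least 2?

b = 0, c = 0 ↦ 0  <
b = 0, c = 1 ↦ 1  <
b = 0, c = 2 ↦ 2  ≥
b = 1, c = 0 ↦ 1  <
b = 1, c = 1 ↦ 1  <
b = 1, c = 2 ↦ 2  ≥
b = 2, c = 0 ↦ 2  ≥
b = 2, c = 1 ↦ 2  ≥
b = 2, c = 2 ↦ 2  ≥
So 5 of the 9 assignments meet the threshold.

5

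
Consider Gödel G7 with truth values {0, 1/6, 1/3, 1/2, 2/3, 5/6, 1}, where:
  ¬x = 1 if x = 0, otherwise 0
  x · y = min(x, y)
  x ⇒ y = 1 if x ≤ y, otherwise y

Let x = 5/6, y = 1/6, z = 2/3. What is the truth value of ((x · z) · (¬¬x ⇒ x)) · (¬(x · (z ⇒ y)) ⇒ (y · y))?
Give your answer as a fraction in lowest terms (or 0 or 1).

x · z = 5/6 · 2/3 = 2/3
¬x = ¬5/6 = 0
¬¬x = ¬0 = 1
¬¬x ⇒ x = 1 ⇒ 5/6 = 5/6
(x · z) · (¬¬x ⇒ x) = 2/3 · 5/6 = 2/3
z ⇒ y = 2/3 ⇒ 1/6 = 1/6
x · (z ⇒ y) = 5/6 · 1/6 = 1/6
¬(x · (z ⇒ y)) = ¬1/6 = 0
y · y = 1/6 · 1/6 = 1/6
¬(x · (z ⇒ y)) ⇒ (y · y) = 0 ⇒ 1/6 = 1
((x · z) · (¬¬x ⇒ x)) · (¬(x · (z ⇒ y)) ⇒ (y · y)) = 2/3 · 1 = 2/3

2/3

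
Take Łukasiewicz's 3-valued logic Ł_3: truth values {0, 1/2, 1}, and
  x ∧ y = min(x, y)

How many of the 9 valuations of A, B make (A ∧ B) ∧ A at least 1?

1

A = 0, B = 0 ↦ 0  <
A = 0, B = 1/2 ↦ 0  <
A = 0, B = 1 ↦ 0  <
A = 1/2, B = 0 ↦ 0  <
A = 1/2, B = 1/2 ↦ 1/2  <
A = 1/2, B = 1 ↦ 1/2  <
A = 1, B = 0 ↦ 0  <
A = 1, B = 1/2 ↦ 1/2  <
A = 1, B = 1 ↦ 1  ≥
So 1 of the 9 assignments meets the threshold.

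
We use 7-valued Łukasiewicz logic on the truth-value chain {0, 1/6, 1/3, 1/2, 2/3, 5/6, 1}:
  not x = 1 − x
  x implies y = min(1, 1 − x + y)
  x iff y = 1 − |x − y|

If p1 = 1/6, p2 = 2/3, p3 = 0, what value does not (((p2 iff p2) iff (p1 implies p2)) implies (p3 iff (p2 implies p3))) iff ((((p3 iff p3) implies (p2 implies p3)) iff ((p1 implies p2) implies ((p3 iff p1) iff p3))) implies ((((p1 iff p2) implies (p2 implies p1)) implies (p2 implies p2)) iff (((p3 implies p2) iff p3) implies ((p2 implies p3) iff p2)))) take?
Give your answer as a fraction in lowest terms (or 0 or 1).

1/3

p2 iff p2 = 2/3 iff 2/3 = 1
p1 implies p2 = 1/6 implies 2/3 = 1
(p2 iff p2) iff (p1 implies p2) = 1 iff 1 = 1
p2 implies p3 = 2/3 implies 0 = 1/3
p3 iff (p2 implies p3) = 0 iff 1/3 = 2/3
((p2 iff p2) iff (p1 implies p2)) implies (p3 iff (p2 implies p3)) = 1 implies 2/3 = 2/3
not (((p2 iff p2) iff (p1 implies p2)) implies (p3 iff (p2 implies p3))) = not 2/3 = 1/3
p3 iff p3 = 0 iff 0 = 1
p2 implies p3 = 2/3 implies 0 = 1/3
(p3 iff p3) implies (p2 implies p3) = 1 implies 1/3 = 1/3
p1 implies p2 = 1/6 implies 2/3 = 1
p3 iff p1 = 0 iff 1/6 = 5/6
(p3 iff p1) iff p3 = 5/6 iff 0 = 1/6
(p1 implies p2) implies ((p3 iff p1) iff p3) = 1 implies 1/6 = 1/6
((p3 iff p3) implies (p2 implies p3)) iff ((p1 implies p2) implies ((p3 iff p1) iff p3)) = 1/3 iff 1/6 = 5/6
p1 iff p2 = 1/6 iff 2/3 = 1/2
p2 implies p1 = 2/3 implies 1/6 = 1/2
(p1 iff p2) implies (p2 implies p1) = 1/2 implies 1/2 = 1
p2 implies p2 = 2/3 implies 2/3 = 1
((p1 iff p2) implies (p2 implies p1)) implies (p2 implies p2) = 1 implies 1 = 1
p3 implies p2 = 0 implies 2/3 = 1
(p3 implies p2) iff p3 = 1 iff 0 = 0
p2 implies p3 = 2/3 implies 0 = 1/3
(p2 implies p3) iff p2 = 1/3 iff 2/3 = 2/3
((p3 implies p2) iff p3) implies ((p2 implies p3) iff p2) = 0 implies 2/3 = 1
(((p1 iff p2) implies (p2 implies p1)) implies (p2 implies p2)) iff (((p3 implies p2) iff p3) implies ((p2 implies p3) iff p2)) = 1 iff 1 = 1
(((p3 iff p3) implies (p2 implies p3)) iff ((p1 implies p2) implies ((p3 iff p1) iff p3))) implies ((((p1 iff p2) implies (p2 implies p1)) implies (p2 implies p2)) iff (((p3 implies p2) iff p3) implies ((p2 implies p3) iff p2))) = 5/6 implies 1 = 1
not (((p2 iff p2) iff (p1 implies p2)) implies (p3 iff (p2 implies p3))) iff ((((p3 iff p3) implies (p2 implies p3)) iff ((p1 implies p2) implies ((p3 iff p1) iff p3))) implies ((((p1 iff p2) implies (p2 implies p1)) implies (p2 implies p2)) iff (((p3 implies p2) iff p3) implies ((p2 implies p3) iff p2)))) = 1/3 iff 1 = 1/3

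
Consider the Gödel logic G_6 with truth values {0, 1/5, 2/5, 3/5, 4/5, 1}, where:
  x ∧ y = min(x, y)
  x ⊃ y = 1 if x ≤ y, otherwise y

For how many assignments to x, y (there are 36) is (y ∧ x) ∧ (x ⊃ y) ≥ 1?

value 1: 1 assignment (counts)
value 4/5: 3 assignments
value 3/5: 5 assignments
value 2/5: 7 assignments
value 1/5: 9 assignments
value 0: 11 assignments
So 1 of the 36 assignments meets the threshold.

1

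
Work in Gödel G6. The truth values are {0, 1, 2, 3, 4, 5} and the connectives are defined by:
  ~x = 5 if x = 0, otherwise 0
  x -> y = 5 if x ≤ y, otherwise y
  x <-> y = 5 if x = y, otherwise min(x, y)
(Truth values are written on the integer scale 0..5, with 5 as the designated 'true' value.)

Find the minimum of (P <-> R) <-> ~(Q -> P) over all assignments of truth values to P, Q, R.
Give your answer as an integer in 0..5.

Take P = 0, Q = 0, R = 0:
P <-> R = 0 <-> 0 = 5
Q -> P = 0 -> 0 = 5
~(Q -> P) = ~5 = 0
(P <-> R) <-> ~(Q -> P) = 5 <-> 0 = 0
No assignment yields a value below 0, so this is the minimum.

0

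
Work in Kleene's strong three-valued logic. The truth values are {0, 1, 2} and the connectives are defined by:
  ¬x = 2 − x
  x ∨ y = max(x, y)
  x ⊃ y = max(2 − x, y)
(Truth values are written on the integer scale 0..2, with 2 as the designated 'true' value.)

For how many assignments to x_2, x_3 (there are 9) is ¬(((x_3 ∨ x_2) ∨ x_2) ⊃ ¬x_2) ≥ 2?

3

x_2 = 0, x_3 = 0 ↦ 0  <
x_2 = 0, x_3 = 1 ↦ 0  <
x_2 = 0, x_3 = 2 ↦ 0  <
x_2 = 1, x_3 = 0 ↦ 1  <
x_2 = 1, x_3 = 1 ↦ 1  <
x_2 = 1, x_3 = 2 ↦ 1  <
x_2 = 2, x_3 = 0 ↦ 2  ≥
x_2 = 2, x_3 = 1 ↦ 2  ≥
x_2 = 2, x_3 = 2 ↦ 2  ≥
So 3 of the 9 assignments meet the threshold.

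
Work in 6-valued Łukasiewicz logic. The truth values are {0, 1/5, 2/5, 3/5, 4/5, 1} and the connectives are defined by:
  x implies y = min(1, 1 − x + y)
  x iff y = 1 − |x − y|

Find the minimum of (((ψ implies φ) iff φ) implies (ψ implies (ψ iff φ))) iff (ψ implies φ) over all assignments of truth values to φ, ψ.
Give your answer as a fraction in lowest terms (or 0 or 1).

Take φ = 0, ψ = 3/5:
ψ implies φ = 3/5 implies 0 = 2/5
(ψ implies φ) iff φ = 2/5 iff 0 = 3/5
ψ iff φ = 3/5 iff 0 = 2/5
ψ implies (ψ iff φ) = 3/5 implies 2/5 = 4/5
((ψ implies φ) iff φ) implies (ψ implies (ψ iff φ)) = 3/5 implies 4/5 = 1
ψ implies φ = 3/5 implies 0 = 2/5
(((ψ implies φ) iff φ) implies (ψ implies (ψ iff φ))) iff (ψ implies φ) = 1 iff 2/5 = 2/5
No assignment yields a value below 2/5, so this is the minimum.

2/5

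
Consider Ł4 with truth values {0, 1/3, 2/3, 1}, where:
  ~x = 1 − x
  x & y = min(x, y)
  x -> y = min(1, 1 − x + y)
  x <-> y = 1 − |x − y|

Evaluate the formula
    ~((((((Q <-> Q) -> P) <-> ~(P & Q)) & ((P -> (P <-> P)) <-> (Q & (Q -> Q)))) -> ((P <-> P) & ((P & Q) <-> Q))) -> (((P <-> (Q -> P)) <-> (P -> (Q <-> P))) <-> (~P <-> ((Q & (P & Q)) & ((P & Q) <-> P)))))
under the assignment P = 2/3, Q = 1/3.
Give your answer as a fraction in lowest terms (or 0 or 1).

Q <-> Q = 1/3 <-> 1/3 = 1
(Q <-> Q) -> P = 1 -> 2/3 = 2/3
P & Q = 2/3 & 1/3 = 1/3
~(P & Q) = ~1/3 = 2/3
((Q <-> Q) -> P) <-> ~(P & Q) = 2/3 <-> 2/3 = 1
P <-> P = 2/3 <-> 2/3 = 1
P -> (P <-> P) = 2/3 -> 1 = 1
Q -> Q = 1/3 -> 1/3 = 1
Q & (Q -> Q) = 1/3 & 1 = 1/3
(P -> (P <-> P)) <-> (Q & (Q -> Q)) = 1 <-> 1/3 = 1/3
(((Q <-> Q) -> P) <-> ~(P & Q)) & ((P -> (P <-> P)) <-> (Q & (Q -> Q))) = 1 & 1/3 = 1/3
P <-> P = 2/3 <-> 2/3 = 1
P & Q = 2/3 & 1/3 = 1/3
(P & Q) <-> Q = 1/3 <-> 1/3 = 1
(P <-> P) & ((P & Q) <-> Q) = 1 & 1 = 1
((((Q <-> Q) -> P) <-> ~(P & Q)) & ((P -> (P <-> P)) <-> (Q & (Q -> Q)))) -> ((P <-> P) & ((P & Q) <-> Q)) = 1/3 -> 1 = 1
Q -> P = 1/3 -> 2/3 = 1
P <-> (Q -> P) = 2/3 <-> 1 = 2/3
Q <-> P = 1/3 <-> 2/3 = 2/3
P -> (Q <-> P) = 2/3 -> 2/3 = 1
(P <-> (Q -> P)) <-> (P -> (Q <-> P)) = 2/3 <-> 1 = 2/3
~P = ~2/3 = 1/3
P & Q = 2/3 & 1/3 = 1/3
Q & (P & Q) = 1/3 & 1/3 = 1/3
P & Q = 2/3 & 1/3 = 1/3
(P & Q) <-> P = 1/3 <-> 2/3 = 2/3
(Q & (P & Q)) & ((P & Q) <-> P) = 1/3 & 2/3 = 1/3
~P <-> ((Q & (P & Q)) & ((P & Q) <-> P)) = 1/3 <-> 1/3 = 1
((P <-> (Q -> P)) <-> (P -> (Q <-> P))) <-> (~P <-> ((Q & (P & Q)) & ((P & Q) <-> P))) = 2/3 <-> 1 = 2/3
(((((Q <-> Q) -> P) <-> ~(P & Q)) & ((P -> (P <-> P)) <-> (Q & (Q -> Q)))) -> ((P <-> P) & ((P & Q) <-> Q))) -> (((P <-> (Q -> P)) <-> (P -> (Q <-> P))) <-> (~P <-> ((Q & (P & Q)) & ((P & Q) <-> P)))) = 1 -> 2/3 = 2/3
~((((((Q <-> Q) -> P) <-> ~(P & Q)) & ((P -> (P <-> P)) <-> (Q & (Q -> Q)))) -> ((P <-> P) & ((P & Q) <-> Q))) -> (((P <-> (Q -> P)) <-> (P -> (Q <-> P))) <-> (~P <-> ((Q & (P & Q)) & ((P & Q) <-> P))))) = ~2/3 = 1/3

1/3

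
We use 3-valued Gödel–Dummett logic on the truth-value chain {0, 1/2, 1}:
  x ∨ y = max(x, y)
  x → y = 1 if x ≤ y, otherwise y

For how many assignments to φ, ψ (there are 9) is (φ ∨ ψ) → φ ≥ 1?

6

φ = 0, ψ = 0 ↦ 1  ≥
φ = 0, ψ = 1/2 ↦ 0  <
φ = 0, ψ = 1 ↦ 0  <
φ = 1/2, ψ = 0 ↦ 1  ≥
φ = 1/2, ψ = 1/2 ↦ 1  ≥
φ = 1/2, ψ = 1 ↦ 1/2  <
φ = 1, ψ = 0 ↦ 1  ≥
φ = 1, ψ = 1/2 ↦ 1  ≥
φ = 1, ψ = 1 ↦ 1  ≥
So 6 of the 9 assignments meet the threshold.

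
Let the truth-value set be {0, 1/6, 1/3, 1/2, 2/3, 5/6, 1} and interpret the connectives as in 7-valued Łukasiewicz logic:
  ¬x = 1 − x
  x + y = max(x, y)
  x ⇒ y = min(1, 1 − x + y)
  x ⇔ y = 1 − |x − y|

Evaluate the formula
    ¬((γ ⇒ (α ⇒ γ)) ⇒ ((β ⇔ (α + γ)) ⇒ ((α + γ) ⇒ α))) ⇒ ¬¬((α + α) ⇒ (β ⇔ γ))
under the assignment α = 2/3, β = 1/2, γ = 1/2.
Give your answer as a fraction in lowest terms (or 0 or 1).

α ⇒ γ = 2/3 ⇒ 1/2 = 5/6
γ ⇒ (α ⇒ γ) = 1/2 ⇒ 5/6 = 1
α + γ = 2/3 + 1/2 = 2/3
β ⇔ (α + γ) = 1/2 ⇔ 2/3 = 5/6
α + γ = 2/3 + 1/2 = 2/3
(α + γ) ⇒ α = 2/3 ⇒ 2/3 = 1
(β ⇔ (α + γ)) ⇒ ((α + γ) ⇒ α) = 5/6 ⇒ 1 = 1
(γ ⇒ (α ⇒ γ)) ⇒ ((β ⇔ (α + γ)) ⇒ ((α + γ) ⇒ α)) = 1 ⇒ 1 = 1
¬((γ ⇒ (α ⇒ γ)) ⇒ ((β ⇔ (α + γ)) ⇒ ((α + γ) ⇒ α))) = ¬1 = 0
α + α = 2/3 + 2/3 = 2/3
β ⇔ γ = 1/2 ⇔ 1/2 = 1
(α + α) ⇒ (β ⇔ γ) = 2/3 ⇒ 1 = 1
¬((α + α) ⇒ (β ⇔ γ)) = ¬1 = 0
¬¬((α + α) ⇒ (β ⇔ γ)) = ¬0 = 1
¬((γ ⇒ (α ⇒ γ)) ⇒ ((β ⇔ (α + γ)) ⇒ ((α + γ) ⇒ α))) ⇒ ¬¬((α + α) ⇒ (β ⇔ γ)) = 0 ⇒ 1 = 1

1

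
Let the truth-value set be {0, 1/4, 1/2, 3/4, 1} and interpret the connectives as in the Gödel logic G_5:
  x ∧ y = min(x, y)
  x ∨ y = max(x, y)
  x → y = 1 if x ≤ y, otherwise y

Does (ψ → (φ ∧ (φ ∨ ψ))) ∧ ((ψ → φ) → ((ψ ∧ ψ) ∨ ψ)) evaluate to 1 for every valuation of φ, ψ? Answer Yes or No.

Counterexample: take φ = 0, ψ = 0.
φ ∨ ψ = 0 ∨ 0 = 0
φ ∧ (φ ∨ ψ) = 0 ∧ 0 = 0
ψ → (φ ∧ (φ ∨ ψ)) = 0 → 0 = 1
ψ → φ = 0 → 0 = 1
ψ ∧ ψ = 0 ∧ 0 = 0
(ψ ∧ ψ) ∨ ψ = 0 ∨ 0 = 0
(ψ → φ) → ((ψ ∧ ψ) ∨ ψ) = 1 → 0 = 0
(ψ → (φ ∧ (φ ∨ ψ))) ∧ ((ψ → φ) → ((ψ ∧ ψ) ∨ ψ)) = 1 ∧ 0 = 0
This gives 0 ≠ 1.

No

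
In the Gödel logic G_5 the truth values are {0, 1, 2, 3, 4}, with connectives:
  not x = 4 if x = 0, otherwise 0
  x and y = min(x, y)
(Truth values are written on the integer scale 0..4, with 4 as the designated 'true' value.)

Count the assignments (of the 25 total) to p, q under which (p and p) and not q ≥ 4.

1

value 4: 1 assignment (counts)
value 3: 1 assignment
value 2: 1 assignment
value 1: 1 assignment
value 0: 21 assignments
So 1 of the 25 assignments meets the threshold.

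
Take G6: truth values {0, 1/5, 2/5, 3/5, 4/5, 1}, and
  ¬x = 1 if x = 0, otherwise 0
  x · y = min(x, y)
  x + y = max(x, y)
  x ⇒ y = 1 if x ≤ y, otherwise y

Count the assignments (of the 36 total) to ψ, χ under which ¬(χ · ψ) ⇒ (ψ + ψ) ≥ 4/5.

27

value 1: 26 assignments (counts)
value 4/5: 1 assignment (counts)
value 3/5: 1 assignment
value 2/5: 1 assignment
value 1/5: 1 assignment
value 0: 6 assignments
So 27 of the 36 assignments meet the threshold.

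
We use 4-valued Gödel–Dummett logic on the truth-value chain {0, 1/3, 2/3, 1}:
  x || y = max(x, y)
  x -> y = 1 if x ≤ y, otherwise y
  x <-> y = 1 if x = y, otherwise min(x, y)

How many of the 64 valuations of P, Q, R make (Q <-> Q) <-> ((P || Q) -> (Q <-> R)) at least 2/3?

31

value 1: 26 assignments (counts)
value 2/3: 5 assignments (counts)
value 1/3: 12 assignments
value 0: 21 assignments
So 31 of the 64 assignments meet the threshold.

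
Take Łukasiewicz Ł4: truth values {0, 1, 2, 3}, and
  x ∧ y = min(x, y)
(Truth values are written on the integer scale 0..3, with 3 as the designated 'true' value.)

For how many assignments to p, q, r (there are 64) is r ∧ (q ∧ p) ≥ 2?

8

value 3: 1 assignment (counts)
value 2: 7 assignments (counts)
value 1: 19 assignments
value 0: 37 assignments
So 8 of the 64 assignments meet the threshold.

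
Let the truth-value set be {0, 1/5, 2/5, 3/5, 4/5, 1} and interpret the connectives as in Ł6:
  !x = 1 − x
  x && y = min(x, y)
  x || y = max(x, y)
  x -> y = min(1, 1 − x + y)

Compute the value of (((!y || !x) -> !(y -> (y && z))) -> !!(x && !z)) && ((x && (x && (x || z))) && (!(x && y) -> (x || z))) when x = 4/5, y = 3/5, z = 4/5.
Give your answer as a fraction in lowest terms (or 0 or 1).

3/5

!y = !3/5 = 2/5
!x = !4/5 = 1/5
!y || !x = 2/5 || 1/5 = 2/5
y && z = 3/5 && 4/5 = 3/5
y -> (y && z) = 3/5 -> 3/5 = 1
!(y -> (y && z)) = !1 = 0
(!y || !x) -> !(y -> (y && z)) = 2/5 -> 0 = 3/5
!z = !4/5 = 1/5
x && !z = 4/5 && 1/5 = 1/5
!(x && !z) = !1/5 = 4/5
!!(x && !z) = !4/5 = 1/5
((!y || !x) -> !(y -> (y && z))) -> !!(x && !z) = 3/5 -> 1/5 = 3/5
x || z = 4/5 || 4/5 = 4/5
x && (x || z) = 4/5 && 4/5 = 4/5
x && (x && (x || z)) = 4/5 && 4/5 = 4/5
x && y = 4/5 && 3/5 = 3/5
!(x && y) = !3/5 = 2/5
x || z = 4/5 || 4/5 = 4/5
!(x && y) -> (x || z) = 2/5 -> 4/5 = 1
(x && (x && (x || z))) && (!(x && y) -> (x || z)) = 4/5 && 1 = 4/5
(((!y || !x) -> !(y -> (y && z))) -> !!(x && !z)) && ((x && (x && (x || z))) && (!(x && y) -> (x || z))) = 3/5 && 4/5 = 3/5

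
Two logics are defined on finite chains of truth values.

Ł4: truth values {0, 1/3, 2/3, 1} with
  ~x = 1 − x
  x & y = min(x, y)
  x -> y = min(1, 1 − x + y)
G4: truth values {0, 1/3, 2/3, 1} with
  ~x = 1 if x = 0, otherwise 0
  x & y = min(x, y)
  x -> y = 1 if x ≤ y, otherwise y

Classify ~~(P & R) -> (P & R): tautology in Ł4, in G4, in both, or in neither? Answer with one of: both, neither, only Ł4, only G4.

only Ł4

In Ł4: every assignment gives 1 — tautology.
In G4: at P = 1/3, R = 1/3 the value is 1/3 — not a tautology.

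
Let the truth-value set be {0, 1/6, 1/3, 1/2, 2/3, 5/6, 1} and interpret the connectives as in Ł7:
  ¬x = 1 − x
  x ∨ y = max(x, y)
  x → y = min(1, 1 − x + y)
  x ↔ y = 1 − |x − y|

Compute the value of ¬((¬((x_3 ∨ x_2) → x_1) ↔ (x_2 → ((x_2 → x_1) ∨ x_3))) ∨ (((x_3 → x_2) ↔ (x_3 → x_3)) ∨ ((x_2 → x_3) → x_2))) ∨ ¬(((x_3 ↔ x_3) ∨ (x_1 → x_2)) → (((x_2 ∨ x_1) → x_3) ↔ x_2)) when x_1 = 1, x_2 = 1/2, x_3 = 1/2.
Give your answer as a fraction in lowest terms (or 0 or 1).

x_3 ∨ x_2 = 1/2 ∨ 1/2 = 1/2
(x_3 ∨ x_2) → x_1 = 1/2 → 1 = 1
¬((x_3 ∨ x_2) → x_1) = ¬1 = 0
x_2 → x_1 = 1/2 → 1 = 1
(x_2 → x_1) ∨ x_3 = 1 ∨ 1/2 = 1
x_2 → ((x_2 → x_1) ∨ x_3) = 1/2 → 1 = 1
¬((x_3 ∨ x_2) → x_1) ↔ (x_2 → ((x_2 → x_1) ∨ x_3)) = 0 ↔ 1 = 0
x_3 → x_2 = 1/2 → 1/2 = 1
x_3 → x_3 = 1/2 → 1/2 = 1
(x_3 → x_2) ↔ (x_3 → x_3) = 1 ↔ 1 = 1
x_2 → x_3 = 1/2 → 1/2 = 1
(x_2 → x_3) → x_2 = 1 → 1/2 = 1/2
((x_3 → x_2) ↔ (x_3 → x_3)) ∨ ((x_2 → x_3) → x_2) = 1 ∨ 1/2 = 1
(¬((x_3 ∨ x_2) → x_1) ↔ (x_2 → ((x_2 → x_1) ∨ x_3))) ∨ (((x_3 → x_2) ↔ (x_3 → x_3)) ∨ ((x_2 → x_3) → x_2)) = 0 ∨ 1 = 1
¬((¬((x_3 ∨ x_2) → x_1) ↔ (x_2 → ((x_2 → x_1) ∨ x_3))) ∨ (((x_3 → x_2) ↔ (x_3 → x_3)) ∨ ((x_2 → x_3) → x_2))) = ¬1 = 0
x_3 ↔ x_3 = 1/2 ↔ 1/2 = 1
x_1 → x_2 = 1 → 1/2 = 1/2
(x_3 ↔ x_3) ∨ (x_1 → x_2) = 1 ∨ 1/2 = 1
x_2 ∨ x_1 = 1/2 ∨ 1 = 1
(x_2 ∨ x_1) → x_3 = 1 → 1/2 = 1/2
((x_2 ∨ x_1) → x_3) ↔ x_2 = 1/2 ↔ 1/2 = 1
((x_3 ↔ x_3) ∨ (x_1 → x_2)) → (((x_2 ∨ x_1) → x_3) ↔ x_2) = 1 → 1 = 1
¬(((x_3 ↔ x_3) ∨ (x_1 → x_2)) → (((x_2 ∨ x_1) → x_3) ↔ x_2)) = ¬1 = 0
¬((¬((x_3 ∨ x_2) → x_1) ↔ (x_2 → ((x_2 → x_1) ∨ x_3))) ∨ (((x_3 → x_2) ↔ (x_3 → x_3)) ∨ ((x_2 → x_3) → x_2))) ∨ ¬(((x_3 ↔ x_3) ∨ (x_1 → x_2)) → (((x_2 ∨ x_1) → x_3) ↔ x_2)) = 0 ∨ 0 = 0

0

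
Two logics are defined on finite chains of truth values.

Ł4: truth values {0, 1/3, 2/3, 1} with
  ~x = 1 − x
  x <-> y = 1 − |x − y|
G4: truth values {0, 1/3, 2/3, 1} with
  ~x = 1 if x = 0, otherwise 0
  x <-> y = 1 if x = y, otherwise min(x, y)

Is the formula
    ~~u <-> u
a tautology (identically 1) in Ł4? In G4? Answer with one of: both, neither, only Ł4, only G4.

In Ł4: every assignment gives 1 — tautology.
In G4: at u = 1/3 the value is 1/3 — not a tautology.

only Ł4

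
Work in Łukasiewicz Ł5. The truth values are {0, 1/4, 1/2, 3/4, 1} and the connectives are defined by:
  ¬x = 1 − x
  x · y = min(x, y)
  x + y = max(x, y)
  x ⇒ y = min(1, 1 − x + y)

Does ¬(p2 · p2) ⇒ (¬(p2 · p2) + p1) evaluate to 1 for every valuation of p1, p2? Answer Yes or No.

Yes

At p1 = 3/4, p2 = 3/4, for instance:
p2 · p2 = 3/4 · 3/4 = 3/4
¬(p2 · p2) = ¬3/4 = 1/4
¬(p2 · p2) + p1 = 1/4 + 3/4 = 3/4
¬(p2 · p2) ⇒ (¬(p2 · p2) + p1) = 1/4 ⇒ 3/4 = 1
and checking the remaining 24 assignments likewise gives ≥ 1 in every case.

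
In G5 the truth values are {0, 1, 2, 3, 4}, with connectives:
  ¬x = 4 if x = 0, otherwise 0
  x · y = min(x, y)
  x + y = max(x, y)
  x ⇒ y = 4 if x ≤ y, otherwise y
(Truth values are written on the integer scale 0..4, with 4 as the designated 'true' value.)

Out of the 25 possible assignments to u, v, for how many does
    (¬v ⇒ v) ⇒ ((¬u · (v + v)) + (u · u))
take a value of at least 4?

value 4: 10 assignments (counts)
value 3: 5 assignments
value 2: 5 assignments
value 1: 5 assignments
So 10 of the 25 assignments meet the threshold.

10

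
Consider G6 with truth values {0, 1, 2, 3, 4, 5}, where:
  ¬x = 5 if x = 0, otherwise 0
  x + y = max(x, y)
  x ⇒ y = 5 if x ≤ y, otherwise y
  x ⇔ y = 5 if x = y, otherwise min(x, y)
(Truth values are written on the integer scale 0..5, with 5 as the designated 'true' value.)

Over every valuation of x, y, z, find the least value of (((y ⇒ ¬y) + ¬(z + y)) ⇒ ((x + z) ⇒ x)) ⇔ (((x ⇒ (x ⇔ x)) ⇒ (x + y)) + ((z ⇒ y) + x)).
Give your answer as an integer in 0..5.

Take x = 0, y = 1, z = 2:
¬y = ¬1 = 0
y ⇒ ¬y = 1 ⇒ 0 = 0
z + y = 2 + 1 = 2
¬(z + y) = ¬2 = 0
(y ⇒ ¬y) + ¬(z + y) = 0 + 0 = 0
x + z = 0 + 2 = 2
(x + z) ⇒ x = 2 ⇒ 0 = 0
((y ⇒ ¬y) + ¬(z + y)) ⇒ ((x + z) ⇒ x) = 0 ⇒ 0 = 5
x ⇔ x = 0 ⇔ 0 = 5
x ⇒ (x ⇔ x) = 0 ⇒ 5 = 5
x + y = 0 + 1 = 1
(x ⇒ (x ⇔ x)) ⇒ (x + y) = 5 ⇒ 1 = 1
z ⇒ y = 2 ⇒ 1 = 1
(z ⇒ y) + x = 1 + 0 = 1
((x ⇒ (x ⇔ x)) ⇒ (x + y)) + ((z ⇒ y) + x) = 1 + 1 = 1
(((y ⇒ ¬y) + ¬(z + y)) ⇒ ((x + z) ⇒ x)) ⇔ (((x ⇒ (x ⇔ x)) ⇒ (x + y)) + ((z ⇒ y) + x)) = 5 ⇔ 1 = 1
No assignment yields a value below 1, so this is the minimum.

1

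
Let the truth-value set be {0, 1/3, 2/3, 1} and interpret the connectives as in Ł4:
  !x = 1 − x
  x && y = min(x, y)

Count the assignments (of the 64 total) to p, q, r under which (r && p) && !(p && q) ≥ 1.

value 1: 1 assignment (counts)
value 2/3: 7 assignments
value 1/3: 25 assignments
value 0: 31 assignments
So 1 of the 64 assignments meets the threshold.

1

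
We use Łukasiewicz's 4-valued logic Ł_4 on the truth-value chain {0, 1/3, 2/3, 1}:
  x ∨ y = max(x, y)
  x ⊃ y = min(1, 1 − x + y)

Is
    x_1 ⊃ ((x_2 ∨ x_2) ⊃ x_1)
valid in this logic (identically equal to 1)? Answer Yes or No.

Yes

x_1 = 0, x_2 = 0 ↦ 1
x_1 = 0, x_2 = 1/3 ↦ 1
x_1 = 0, x_2 = 2/3 ↦ 1
x_1 = 0, x_2 = 1 ↦ 1
x_1 = 1/3, x_2 = 0 ↦ 1
x_1 = 1/3, x_2 = 1/3 ↦ 1
x_1 = 1/3, x_2 = 2/3 ↦ 1
x_1 = 1/3, x_2 = 1 ↦ 1
x_1 = 2/3, x_2 = 0 ↦ 1
x_1 = 2/3, x_2 = 1/3 ↦ 1
x_1 = 2/3, x_2 = 2/3 ↦ 1
x_1 = 2/3, x_2 = 1 ↦ 1
x_1 = 1, x_2 = 0 ↦ 1
x_1 = 1, x_2 = 1/3 ↦ 1
x_1 = 1, x_2 = 2/3 ↦ 1
x_1 = 1, x_2 = 1 ↦ 1
Every assignment gives a value ≥ 1.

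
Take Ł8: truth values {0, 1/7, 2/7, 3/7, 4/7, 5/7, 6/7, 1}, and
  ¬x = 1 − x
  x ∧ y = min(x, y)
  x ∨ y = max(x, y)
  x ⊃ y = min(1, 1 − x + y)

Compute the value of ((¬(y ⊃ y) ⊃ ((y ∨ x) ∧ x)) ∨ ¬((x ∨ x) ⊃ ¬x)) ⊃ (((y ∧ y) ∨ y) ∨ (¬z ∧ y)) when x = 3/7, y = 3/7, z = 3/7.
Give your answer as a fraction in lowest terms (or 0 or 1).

y ⊃ y = 3/7 ⊃ 3/7 = 1
¬(y ⊃ y) = ¬1 = 0
y ∨ x = 3/7 ∨ 3/7 = 3/7
(y ∨ x) ∧ x = 3/7 ∧ 3/7 = 3/7
¬(y ⊃ y) ⊃ ((y ∨ x) ∧ x) = 0 ⊃ 3/7 = 1
x ∨ x = 3/7 ∨ 3/7 = 3/7
¬x = ¬3/7 = 4/7
(x ∨ x) ⊃ ¬x = 3/7 ⊃ 4/7 = 1
¬((x ∨ x) ⊃ ¬x) = ¬1 = 0
(¬(y ⊃ y) ⊃ ((y ∨ x) ∧ x)) ∨ ¬((x ∨ x) ⊃ ¬x) = 1 ∨ 0 = 1
y ∧ y = 3/7 ∧ 3/7 = 3/7
(y ∧ y) ∨ y = 3/7 ∨ 3/7 = 3/7
¬z = ¬3/7 = 4/7
¬z ∧ y = 4/7 ∧ 3/7 = 3/7
((y ∧ y) ∨ y) ∨ (¬z ∧ y) = 3/7 ∨ 3/7 = 3/7
((¬(y ⊃ y) ⊃ ((y ∨ x) ∧ x)) ∨ ¬((x ∨ x) ⊃ ¬x)) ⊃ (((y ∧ y) ∨ y) ∨ (¬z ∧ y)) = 1 ⊃ 3/7 = 3/7

3/7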